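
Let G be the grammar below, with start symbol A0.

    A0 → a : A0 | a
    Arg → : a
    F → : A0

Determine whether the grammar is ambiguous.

(Arg, F are unreachable from A0, so their rules don't affect L(A0).) The reachable grammar is A → atom sep A | atom. Each atom is followed by either the separator (recurse) or end-of-string (stop) — no choice point.

Unambiguous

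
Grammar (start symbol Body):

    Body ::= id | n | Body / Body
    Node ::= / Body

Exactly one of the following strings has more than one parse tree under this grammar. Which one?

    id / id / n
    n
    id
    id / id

id / id / n: 2 trees
n: 1 tree
id: 1 tree
id / id: 1 tree

id / id / n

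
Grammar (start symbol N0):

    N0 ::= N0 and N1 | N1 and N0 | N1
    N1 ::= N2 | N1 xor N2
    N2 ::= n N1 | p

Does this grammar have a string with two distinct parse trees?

Ambiguous

Witness: p and p

Derivation 1: N0 ⇒ N0 and N1 ⇒ N1 and N1 ⇒ N2 and N1 ⇒ p and N1 ⇒ p and N2 ⇒ p and p
Derivation 2: N0 ⇒ N1 and N0 ⇒ N2 and N0 ⇒ p and N0 ⇒ p and N1 ⇒ p and N2 ⇒ p and p

Two distinct leftmost derivations for the same string.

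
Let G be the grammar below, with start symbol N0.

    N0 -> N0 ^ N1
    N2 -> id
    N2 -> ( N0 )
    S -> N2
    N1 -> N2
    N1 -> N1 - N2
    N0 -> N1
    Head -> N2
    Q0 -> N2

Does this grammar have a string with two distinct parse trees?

Only N0, N1, N2 are reachable from N0; ignoring the rest: The grammar is stratified — N0 handles '^' (left-recursive), N1 handles '-', N2 atoms. Each operator has a fixed associativity and precedence level, so every string has one parse.

Unambiguous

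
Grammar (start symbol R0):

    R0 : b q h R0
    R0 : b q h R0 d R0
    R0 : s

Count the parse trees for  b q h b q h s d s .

2

Parse trees for b q h b q h s d s:
  [R0 b q h [R0 b q h [R0 s] d [R0 s]]]
  [R0 b q h [R0 b q h [R0 s]] d [R0 s]]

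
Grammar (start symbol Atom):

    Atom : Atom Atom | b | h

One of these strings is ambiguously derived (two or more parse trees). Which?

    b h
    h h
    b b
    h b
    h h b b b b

h h b b b b

b h: 1 tree
h h: 1 tree
b b: 1 tree
h b: 1 tree
h h b b b b: 42 trees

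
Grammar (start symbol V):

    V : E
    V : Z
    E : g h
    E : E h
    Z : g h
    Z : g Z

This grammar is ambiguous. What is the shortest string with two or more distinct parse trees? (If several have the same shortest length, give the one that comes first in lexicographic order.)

length 2: g h has 2 parse trees

Two derivations of g h:
  V ⇒ E ⇒ g h
  V ⇒ Z ⇒ g h

g h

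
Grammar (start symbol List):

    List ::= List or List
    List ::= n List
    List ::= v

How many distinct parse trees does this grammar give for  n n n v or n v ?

Parse trees for n n n v or n v:
  [List [List n [List n [List n [List v]]]] or [List n [List v]]]
  [List n [List [List n [List n [List v]]] or [List n [List v]]]]
  [List n [List n [List [List n [List v]] or [List n [List v]]]]]
  [List n [List n [List n [List [List v] or [List n [List v]]]]]]

4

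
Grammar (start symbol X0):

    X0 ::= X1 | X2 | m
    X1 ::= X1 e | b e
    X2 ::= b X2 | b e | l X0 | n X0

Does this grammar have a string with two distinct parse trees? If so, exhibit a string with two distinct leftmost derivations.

Witness: b e

Derivation 1: X0 ⇒ X1 ⇒ b e
Derivation 2: X0 ⇒ X2 ⇒ b e

Two distinct leftmost derivations for the same string.

Ambiguous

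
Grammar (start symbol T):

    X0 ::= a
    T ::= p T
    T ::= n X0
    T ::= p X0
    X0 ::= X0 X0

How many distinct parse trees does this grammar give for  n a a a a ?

Parse trees for n a a a a:
  [T n [X0 [X0 a] [X0 [X0 a] [X0 [X0 a] [X0 a]]]]]
  [T n [X0 [X0 a] [X0 [X0 [X0 a] [X0 a]] [X0 a]]]]
  [T n [X0 [X0 [X0 a] [X0 a]] [X0 [X0 a] [X0 a]]]]
  [T n [X0 [X0 [X0 a] [X0 [X0 a] [X0 a]]] [X0 a]]]
  [T n [X0 [X0 [X0 [X0 a] [X0 a]] [X0 a]] [X0 a]]]

5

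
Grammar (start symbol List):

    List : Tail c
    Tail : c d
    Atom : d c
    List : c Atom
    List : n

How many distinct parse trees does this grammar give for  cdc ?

2

Parse trees for cdc:
  [List [Tail c d] c]
  [List c [Atom d c]]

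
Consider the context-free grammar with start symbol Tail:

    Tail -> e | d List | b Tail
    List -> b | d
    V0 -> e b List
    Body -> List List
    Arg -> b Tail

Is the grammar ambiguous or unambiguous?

Unambiguous

(V0, Body, Arg are unreachable from Tail, so their rules don't affect L(Tail).) Restricted to the reachable nonterminals, every rule has the form A → t or A → t B, and no two rules for the same A share a first terminal. The grammar encodes a DFA — one run per string.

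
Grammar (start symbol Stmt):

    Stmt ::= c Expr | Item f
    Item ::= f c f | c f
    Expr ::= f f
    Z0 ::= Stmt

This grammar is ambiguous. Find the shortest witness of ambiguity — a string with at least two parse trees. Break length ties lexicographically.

length 3: c f f has 2 parse trees

Two derivations of c f f:
  Stmt ⇒ c Expr ⇒ c f f
  Stmt ⇒ Item f ⇒ c f f

c f f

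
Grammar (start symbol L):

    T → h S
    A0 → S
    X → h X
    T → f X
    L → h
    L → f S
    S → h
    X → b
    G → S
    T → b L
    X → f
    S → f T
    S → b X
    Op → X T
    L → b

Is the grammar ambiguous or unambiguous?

Only L, S, T, X are reachable from L; ignoring the rest: Each reachable nonterminal has at most one production per leading terminal, and all productions are right-linear; the derivation is determined token-by-token.

Unambiguous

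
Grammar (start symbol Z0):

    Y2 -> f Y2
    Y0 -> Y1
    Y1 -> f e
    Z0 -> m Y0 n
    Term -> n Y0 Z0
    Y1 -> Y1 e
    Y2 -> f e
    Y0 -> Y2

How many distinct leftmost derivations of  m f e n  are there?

Parse trees for m f e n:
  [Z0 m [Y0 [Y1 f e]] n]
  [Z0 m [Y0 [Y2 f e]] n]

2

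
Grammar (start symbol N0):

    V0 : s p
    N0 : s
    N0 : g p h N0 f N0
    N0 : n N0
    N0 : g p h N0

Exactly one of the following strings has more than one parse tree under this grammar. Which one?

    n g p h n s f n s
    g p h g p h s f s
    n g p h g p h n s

n g p h n s f n s: 1 tree
g p h g p h s f s: 2 trees
n g p h g p h n s: 1 tree

g p h g p h s f s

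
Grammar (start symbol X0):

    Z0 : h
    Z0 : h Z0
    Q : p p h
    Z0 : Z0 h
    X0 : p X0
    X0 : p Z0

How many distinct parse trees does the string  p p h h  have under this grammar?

Parse trees for p p h h:
  [X0 p [X0 p [Z0 h [Z0 h]]]]
  [X0 p [X0 p [Z0 [Z0 h] h]]]

2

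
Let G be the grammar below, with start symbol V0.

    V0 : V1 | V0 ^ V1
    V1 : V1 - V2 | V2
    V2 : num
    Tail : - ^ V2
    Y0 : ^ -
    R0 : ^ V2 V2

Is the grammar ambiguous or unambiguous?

Only V0, V1, V2 are reachable from V0; ignoring the rest: V0 → V0 ^ V1 | V1  ;  V1 → V1 - V2 | V2  — a left-associative chain with V2 at the bottom. Each string factors uniquely by precedence.

Unambiguous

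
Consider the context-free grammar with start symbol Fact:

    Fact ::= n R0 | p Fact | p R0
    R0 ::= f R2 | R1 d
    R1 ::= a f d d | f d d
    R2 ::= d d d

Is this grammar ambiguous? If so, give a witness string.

Witness: n f d d d

Derivation 1: Fact ⇒ n R0 ⇒ n f R2 ⇒ n f d d d
Derivation 2: Fact ⇒ n R0 ⇒ n R1 d ⇒ n f d d d

Two distinct leftmost derivations for the same string.

Ambiguous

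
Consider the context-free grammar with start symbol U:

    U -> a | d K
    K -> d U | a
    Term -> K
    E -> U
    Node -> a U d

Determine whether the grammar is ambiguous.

Unambiguous

(Term, E, Node are unreachable from U, so their rules don't affect L(U).) Restricted to the reachable nonterminals, every rule has the form A → t or A → t B, and no two rules for the same A share a first terminal. The grammar encodes a DFA — one run per string.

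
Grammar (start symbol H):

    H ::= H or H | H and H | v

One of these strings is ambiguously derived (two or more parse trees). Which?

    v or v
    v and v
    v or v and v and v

v or v: 1 tree
v and v: 1 tree
v or v and v and v: 5 trees

v or v and v and v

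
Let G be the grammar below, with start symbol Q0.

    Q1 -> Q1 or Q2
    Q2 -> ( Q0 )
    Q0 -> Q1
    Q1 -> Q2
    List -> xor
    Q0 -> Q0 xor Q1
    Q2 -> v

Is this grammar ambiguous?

Unambiguous

Only Q0, Q1, Q2 are reachable from Q0; ignoring the rest: Q0 → Q0 xor Q1 | Q1  ;  Q1 → Q1 or Q2 | Q2  — a left-associative chain with Q2 at the bottom. Each string factors uniquely by precedence.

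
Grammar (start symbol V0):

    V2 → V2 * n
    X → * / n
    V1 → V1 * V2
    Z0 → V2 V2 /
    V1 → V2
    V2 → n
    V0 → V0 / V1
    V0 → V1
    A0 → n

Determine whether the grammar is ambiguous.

Witness: n * n

Derivation 1: V0 ⇒ V1 ⇒ V1 * V2 ⇒ V2 * V2 ⇒ n * V2 ⇒ n * n
Derivation 2: V0 ⇒ V1 ⇒ V2 ⇒ V2 * n ⇒ n * n

Two distinct leftmost derivations for the same string.

Ambiguous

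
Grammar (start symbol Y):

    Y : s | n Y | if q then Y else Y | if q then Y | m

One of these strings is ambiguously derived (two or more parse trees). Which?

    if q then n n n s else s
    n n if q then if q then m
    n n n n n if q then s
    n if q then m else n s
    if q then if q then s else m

if q then n n n s else s: 1 tree
n n if q then if q then m: 1 tree
n n n n n if q then s: 1 tree
n if q then m else n s: 1 tree
if q then if q then s else m: 2 trees

if q then if q then s else m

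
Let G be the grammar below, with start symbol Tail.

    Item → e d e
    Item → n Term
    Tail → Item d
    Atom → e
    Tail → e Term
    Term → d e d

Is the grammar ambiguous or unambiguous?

Witness: e d e d

Derivation 1: Tail ⇒ Item d ⇒ e d e d
Derivation 2: Tail ⇒ e Term ⇒ e d e d

Two distinct leftmost derivations for the same string.

Ambiguous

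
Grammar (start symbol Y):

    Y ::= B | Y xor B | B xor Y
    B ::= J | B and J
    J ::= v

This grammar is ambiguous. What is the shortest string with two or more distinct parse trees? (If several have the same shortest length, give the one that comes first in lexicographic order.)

v xor v

length 1: no string has ≥2 trees
length 3: v xor v has 2 parse trees

Two derivations of v xor v:
  Y ⇒ Y xor B ⇒ B xor B ⇒ J xor B ⇒ v xor B ⇒ v xor J ⇒ v xor v
  Y ⇒ B xor Y ⇒ J xor Y ⇒ v xor Y ⇒ v xor B ⇒ v xor J ⇒ v xor v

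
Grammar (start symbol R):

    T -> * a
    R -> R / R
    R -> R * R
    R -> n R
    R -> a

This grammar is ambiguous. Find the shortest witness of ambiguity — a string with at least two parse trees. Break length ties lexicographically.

n a * a

length 1: no string has ≥2 trees
length 2: no string has ≥2 trees
length 3: no string has ≥2 trees
length 4: n a * a has 2 parse trees

Two derivations of n a * a:
  R ⇒ R * R ⇒ n R * R ⇒ n a * R ⇒ n a * a
  R ⇒ n R ⇒ n R * R ⇒ n a * R ⇒ n a * a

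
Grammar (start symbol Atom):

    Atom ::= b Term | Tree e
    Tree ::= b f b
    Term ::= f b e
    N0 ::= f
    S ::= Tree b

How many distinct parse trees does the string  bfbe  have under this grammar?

Parse trees for bfbe:
  [Atom b [Term f b e]]
  [Atom [Tree b f b] e]

2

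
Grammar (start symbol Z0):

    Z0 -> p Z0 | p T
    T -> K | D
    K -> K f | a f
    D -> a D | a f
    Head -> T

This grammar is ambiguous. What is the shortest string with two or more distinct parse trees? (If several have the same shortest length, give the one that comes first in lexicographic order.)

p a f

length 3: p a f has 2 parse trees

Two derivations of p a f:
  Z0 ⇒ p T ⇒ p K ⇒ p a f
  Z0 ⇒ p T ⇒ p D ⇒ p a f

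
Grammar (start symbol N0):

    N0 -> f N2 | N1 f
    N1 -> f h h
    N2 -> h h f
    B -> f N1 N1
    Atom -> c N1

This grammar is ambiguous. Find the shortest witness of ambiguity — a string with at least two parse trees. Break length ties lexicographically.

f h h f

length 4: f h h f has 2 parse trees

Two derivations of f h h f:
  N0 ⇒ f N2 ⇒ f h h f
  N0 ⇒ N1 f ⇒ f h h f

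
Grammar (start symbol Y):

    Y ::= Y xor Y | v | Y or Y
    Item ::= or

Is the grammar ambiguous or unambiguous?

Witness: v or v or v

Derivation 1: Y ⇒ Y or Y ⇒ v or Y ⇒ v or Y or Y ⇒ v or v or Y ⇒ v or v or v
Derivation 2: Y ⇒ Y or Y ⇒ Y or Y or Y ⇒ v or Y or Y ⇒ v or v or Y ⇒ v or v or v

Two distinct leftmost derivations for the same string.

Ambiguous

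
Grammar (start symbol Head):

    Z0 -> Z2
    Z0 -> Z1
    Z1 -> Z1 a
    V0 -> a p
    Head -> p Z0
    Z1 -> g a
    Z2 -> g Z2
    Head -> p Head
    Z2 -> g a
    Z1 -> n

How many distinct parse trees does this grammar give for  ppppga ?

Parse trees for ppppga:
  [Head p [Head p [Head p [Head p [Z0 [Z2 g a]]]]]]
  [Head p [Head p [Head p [Head p [Z0 [Z1 g a]]]]]]

2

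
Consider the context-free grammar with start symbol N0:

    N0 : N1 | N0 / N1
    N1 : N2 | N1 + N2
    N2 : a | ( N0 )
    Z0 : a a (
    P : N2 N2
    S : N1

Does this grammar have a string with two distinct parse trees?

(Z0, P, S are unreachable from N0, so their rules don't affect L(N0).) The grammar is stratified — N0 handles '/' (left-recursive), N1 handles '+', N2 atoms. Each operator has a fixed associativity and precedence level, so every string has one parse.

Unambiguous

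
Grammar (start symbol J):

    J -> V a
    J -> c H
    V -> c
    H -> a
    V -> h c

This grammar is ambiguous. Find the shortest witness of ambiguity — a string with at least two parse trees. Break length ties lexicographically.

length 2: c a has 2 parse trees

Two derivations of c a:
  J ⇒ V a ⇒ c a
  J ⇒ c H ⇒ c a

c a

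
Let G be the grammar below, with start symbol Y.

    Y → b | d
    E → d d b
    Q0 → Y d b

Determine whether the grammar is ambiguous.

Unambiguous

Only Y is reachable from Y; ignoring the rest: The reachable rules are right-linear with at most one rule per (nonterminal, next-terminal) pair. Each input token forces the next rule, so parsing is deterministic.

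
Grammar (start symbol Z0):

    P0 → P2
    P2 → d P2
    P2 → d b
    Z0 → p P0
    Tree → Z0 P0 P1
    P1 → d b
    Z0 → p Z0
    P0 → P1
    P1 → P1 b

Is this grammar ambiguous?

Ambiguous

Witness: p d b

Derivation 1: Z0 ⇒ p P0 ⇒ p P2 ⇒ p d b
Derivation 2: Z0 ⇒ p P0 ⇒ p P1 ⇒ p d b

Two distinct leftmost derivations for the same string.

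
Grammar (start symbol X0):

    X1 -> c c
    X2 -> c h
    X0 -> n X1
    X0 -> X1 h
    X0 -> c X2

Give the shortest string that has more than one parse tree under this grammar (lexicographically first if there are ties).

length 3: c c h has 2 parse trees

Two derivations of c c h:
  X0 ⇒ X1 h ⇒ c c h
  X0 ⇒ c X2 ⇒ c c h

c c h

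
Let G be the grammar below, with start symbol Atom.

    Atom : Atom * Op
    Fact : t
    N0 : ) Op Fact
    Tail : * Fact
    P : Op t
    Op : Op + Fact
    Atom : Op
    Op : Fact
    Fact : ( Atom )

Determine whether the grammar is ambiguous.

Only Atom, Op, Fact are reachable from Atom; ignoring the rest: Atom → Atom * Op | Op  ;  Op → Op + Fact | Fact  — a left-associative chain with Fact at the bottom. Each string factors uniquely by precedence.

Unambiguous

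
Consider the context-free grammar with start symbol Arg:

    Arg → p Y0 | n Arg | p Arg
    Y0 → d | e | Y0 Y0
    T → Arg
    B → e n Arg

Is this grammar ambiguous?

Witness: p d d d

Derivation 1: Arg ⇒ p Y0 ⇒ p Y0 Y0 ⇒ p d Y0 ⇒ p d Y0 Y0 ⇒ p d d Y0 ⇒ p d d d
Derivation 2: Arg ⇒ p Y0 ⇒ p Y0 Y0 ⇒ p Y0 Y0 Y0 ⇒ p d Y0 Y0 ⇒ p d d Y0 ⇒ p d d d

Two distinct leftmost derivations for the same string.

Ambiguous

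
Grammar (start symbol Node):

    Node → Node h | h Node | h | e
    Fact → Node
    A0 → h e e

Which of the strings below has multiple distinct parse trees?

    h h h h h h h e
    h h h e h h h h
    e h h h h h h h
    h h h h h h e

h h h e h h h h

h h h h h h h e: 1 tree
h h h e h h h h: 35 trees
e h h h h h h h: 1 tree
h h h h h h e: 1 tree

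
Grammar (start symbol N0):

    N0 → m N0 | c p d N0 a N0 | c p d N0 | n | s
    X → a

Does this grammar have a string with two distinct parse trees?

Witness: c p d c p d n a n

Derivation 1: N0 ⇒ c p d N0 a N0 ⇒ c p d c p d N0 a N0 ⇒ c p d c p d n a N0 ⇒ c p d c p d n a n
Derivation 2: N0 ⇒ c p d N0 ⇒ c p d c p d N0 a N0 ⇒ c p d c p d n a N0 ⇒ c p d c p d n a n

Two distinct leftmost derivations for the same string.

Ambiguous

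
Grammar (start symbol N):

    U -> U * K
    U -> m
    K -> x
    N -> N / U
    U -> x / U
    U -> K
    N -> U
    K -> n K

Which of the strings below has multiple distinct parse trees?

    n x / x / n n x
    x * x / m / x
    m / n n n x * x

n x / x / n n x

n x / x / n n x: 2 trees
x * x / m / x: 1 tree
m / n n n x * x: 1 tree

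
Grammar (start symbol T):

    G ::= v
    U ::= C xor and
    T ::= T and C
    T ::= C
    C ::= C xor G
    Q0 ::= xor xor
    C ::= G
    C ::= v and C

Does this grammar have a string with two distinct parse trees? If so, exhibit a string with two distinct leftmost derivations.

Witness: v and v

Derivation 1: T ⇒ T and C ⇒ C and C ⇒ G and C ⇒ v and C ⇒ v and G ⇒ v and v
Derivation 2: T ⇒ C ⇒ v and C ⇒ v and G ⇒ v and v

Two distinct leftmost derivations for the same string.

Ambiguous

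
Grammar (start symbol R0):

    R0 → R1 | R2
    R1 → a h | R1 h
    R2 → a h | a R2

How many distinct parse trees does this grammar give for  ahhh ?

1

Parse trees for ahhh:
  [R0 [R1 [R1 [R1 a h] h] h]]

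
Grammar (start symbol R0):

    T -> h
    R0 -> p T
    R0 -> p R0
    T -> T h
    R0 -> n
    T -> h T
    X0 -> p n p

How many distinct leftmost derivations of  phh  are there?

2

Parse trees for phh:
  [R0 p [T [T h] h]]
  [R0 p [T h [T h]]]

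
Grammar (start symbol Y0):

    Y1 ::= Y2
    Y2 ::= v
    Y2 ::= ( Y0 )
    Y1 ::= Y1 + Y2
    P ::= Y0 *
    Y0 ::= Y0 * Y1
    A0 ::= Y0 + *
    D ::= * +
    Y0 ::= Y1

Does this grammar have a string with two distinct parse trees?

Unambiguous

(A0, P, D are unreachable from Y0, so their rules don't affect L(Y0).) The grammar is stratified — Y0 handles '*' (left-recursive), Y1 handles '+', Y2 atoms. Each operator has a fixed associativity and precedence level, so every string has one parse.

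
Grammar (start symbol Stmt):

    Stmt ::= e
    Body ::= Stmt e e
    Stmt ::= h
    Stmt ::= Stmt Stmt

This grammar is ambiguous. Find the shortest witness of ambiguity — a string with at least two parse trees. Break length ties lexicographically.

e e e

length 1: no string has ≥2 trees
length 2: no string has ≥2 trees
length 3: e e e has 2 parse trees

Two derivations of e e e:
  Stmt ⇒ Stmt Stmt ⇒ e Stmt ⇒ e Stmt Stmt ⇒ e e Stmt ⇒ e e e
  Stmt ⇒ Stmt Stmt ⇒ Stmt Stmt Stmt ⇒ e Stmt Stmt ⇒ e e Stmt ⇒ e e e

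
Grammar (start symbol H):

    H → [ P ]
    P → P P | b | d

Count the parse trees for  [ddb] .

Parse trees for [ddb]:
  [H [ [P [P d] [P [P d] [P b]]] ]]
  [H [ [P [P [P d] [P d]] [P b]] ]]

2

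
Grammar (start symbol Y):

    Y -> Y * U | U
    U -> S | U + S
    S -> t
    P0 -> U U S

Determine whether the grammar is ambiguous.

(P0 is unreachable from Y, so its rules don't affect L(Y).) The grammar is stratified — Y handles '*' (left-recursive), U handles '+', S atoms. Each operator has a fixed associativity and precedence level, so every string has one parse.

Unambiguous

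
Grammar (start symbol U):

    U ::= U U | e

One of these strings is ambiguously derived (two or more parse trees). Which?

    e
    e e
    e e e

e: 1 tree
e e: 1 tree
e e e: 2 trees

e e e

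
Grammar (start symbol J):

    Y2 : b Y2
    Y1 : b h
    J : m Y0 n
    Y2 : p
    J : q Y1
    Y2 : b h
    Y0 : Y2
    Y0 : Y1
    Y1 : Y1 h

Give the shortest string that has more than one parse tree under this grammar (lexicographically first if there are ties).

m b h n

length 3: no string has ≥2 trees
length 4: m b h n has 2 parse trees

Two derivations of m b h n:
  J ⇒ m Y0 n ⇒ m Y2 n ⇒ m b h n
  J ⇒ m Y0 n ⇒ m Y1 n ⇒ m b h n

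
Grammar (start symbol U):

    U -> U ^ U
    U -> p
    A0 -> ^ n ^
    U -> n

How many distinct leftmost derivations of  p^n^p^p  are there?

5

Parse trees for p^n^p^p:
  [U [U p] ^ [U [U n] ^ [U [U p] ^ [U p]]]]
  [U [U p] ^ [U [U [U n] ^ [U p]] ^ [U p]]]
  [U [U [U p] ^ [U n]] ^ [U [U p] ^ [U p]]]
  [U [U [U p] ^ [U [U n] ^ [U p]]] ^ [U p]]
  [U [U [U [U p] ^ [U n]] ^ [U p]] ^ [U p]]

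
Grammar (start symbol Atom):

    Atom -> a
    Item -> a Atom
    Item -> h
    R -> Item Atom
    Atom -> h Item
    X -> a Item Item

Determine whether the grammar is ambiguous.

Unambiguous

Only Atom, Item are reachable from Atom; ignoring the rest: Restricted to the reachable nonterminals, every rule has the form A → t or A → t B, and no two rules for the same A share a first terminal. The grammar encodes a DFA — one run per string.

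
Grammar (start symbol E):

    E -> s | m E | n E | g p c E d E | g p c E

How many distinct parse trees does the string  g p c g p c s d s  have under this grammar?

Parse trees for g p c g p c s d s:
  [E g p c [E g p c [E s]] d [E s]]
  [E g p c [E g p c [E s] d [E s]]]

2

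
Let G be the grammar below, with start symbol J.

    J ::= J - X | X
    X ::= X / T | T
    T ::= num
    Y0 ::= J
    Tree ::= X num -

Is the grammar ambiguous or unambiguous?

(Y0, Tree are unreachable from J, so their rules don't affect L(J).) This is a standard precedence ladder (J over X over T), with each level left-recursive on its own operator ('-' at J, '/' at X). That structure is LR(1), hence unambiguous.

Unambiguous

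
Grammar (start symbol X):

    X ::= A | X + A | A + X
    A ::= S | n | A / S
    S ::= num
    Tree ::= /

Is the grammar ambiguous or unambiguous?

Witness: n + n

Derivation 1: X ⇒ X + A ⇒ A + A ⇒ n + A ⇒ n + n
Derivation 2: X ⇒ A + X ⇒ n + X ⇒ n + A ⇒ n + n

Two distinct leftmost derivations for the same string.

Ambiguous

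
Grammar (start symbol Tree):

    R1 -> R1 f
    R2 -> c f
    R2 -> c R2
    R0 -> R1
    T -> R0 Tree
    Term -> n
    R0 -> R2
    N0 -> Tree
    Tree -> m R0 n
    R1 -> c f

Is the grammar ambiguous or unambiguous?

Witness: m c f n

Derivation 1: Tree ⇒ m R0 n ⇒ m R1 n ⇒ m c f n
Derivation 2: Tree ⇒ m R0 n ⇒ m R2 n ⇒ m c f n

Two distinct leftmost derivations for the same string.

Ambiguous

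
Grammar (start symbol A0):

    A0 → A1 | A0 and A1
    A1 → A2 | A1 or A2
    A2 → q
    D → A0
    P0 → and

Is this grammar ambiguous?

(D, P0 are unreachable from A0, so their rules don't affect L(A0).) This is a standard precedence ladder (A0 over A1 over A2), with each level left-recursive on its own operator ('and' at A0, 'or' at A1). That structure is LR(1), hence unambiguous.

Unambiguous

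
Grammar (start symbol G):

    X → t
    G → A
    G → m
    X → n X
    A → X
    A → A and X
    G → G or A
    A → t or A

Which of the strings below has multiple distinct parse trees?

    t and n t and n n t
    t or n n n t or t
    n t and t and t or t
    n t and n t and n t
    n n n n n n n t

t or n n n t or t

t and n t and n n t: 1 tree
t or n n n t or t: 2 trees
n t and t and t or t: 1 tree
n t and n t and n t: 1 tree
n n n n n n n t: 1 tree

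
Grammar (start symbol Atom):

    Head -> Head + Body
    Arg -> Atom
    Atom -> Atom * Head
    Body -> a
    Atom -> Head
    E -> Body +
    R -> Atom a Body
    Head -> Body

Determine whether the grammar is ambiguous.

(E, Arg, R are unreachable from Atom, so their rules don't affect L(Atom).) This is a standard precedence ladder (Atom over Head over Body), with each level left-recursive on its own operator ('*' at Atom, '+' at Head). That structure is LR(1), hence unambiguous.

Unambiguous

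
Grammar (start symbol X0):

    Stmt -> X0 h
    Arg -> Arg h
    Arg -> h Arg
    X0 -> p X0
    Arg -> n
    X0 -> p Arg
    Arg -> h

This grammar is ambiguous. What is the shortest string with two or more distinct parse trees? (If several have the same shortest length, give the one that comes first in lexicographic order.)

p h h

length 2: no string has ≥2 trees
length 3: p h h has 2 parse trees

Two derivations of p h h:
  X0 ⇒ p Arg ⇒ p Arg h ⇒ p h h
  X0 ⇒ p Arg ⇒ p h Arg ⇒ p h h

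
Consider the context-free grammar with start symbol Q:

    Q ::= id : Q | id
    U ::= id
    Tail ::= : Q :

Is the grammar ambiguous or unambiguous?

Unambiguous

Only Q is reachable from Q; ignoring the rest: Right-recursive list with a separator: after each atom, whether the separator follows determines the rule. One parse per string.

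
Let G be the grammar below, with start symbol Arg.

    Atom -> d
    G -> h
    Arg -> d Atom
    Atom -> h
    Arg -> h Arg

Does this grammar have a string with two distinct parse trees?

Only Arg, Atom are reachable from Arg; ignoring the rest: Restricted to the reachable nonterminals, every rule has the form A → t or A → t B, and no two rules for the same A share a first terminal. The grammar encodes a DFA — one run per string.

Unambiguous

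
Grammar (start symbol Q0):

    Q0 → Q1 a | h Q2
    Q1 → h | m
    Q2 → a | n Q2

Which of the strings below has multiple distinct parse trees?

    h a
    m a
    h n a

h a: 2 trees
m a: 1 tree
h n a: 1 tree

h a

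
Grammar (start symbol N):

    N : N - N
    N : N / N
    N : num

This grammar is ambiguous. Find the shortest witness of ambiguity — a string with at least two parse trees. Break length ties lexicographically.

length 1: no string has ≥2 trees
length 3: no string has ≥2 trees
length 5: num - num - num has 2 parse trees

Two derivations of num - num - num:
  N ⇒ N - N ⇒ N - N - N ⇒ num - N - N ⇒ num - num - N ⇒ num - num - num
  N ⇒ N - N ⇒ num - N ⇒ num - N - N ⇒ num - num - N ⇒ num - num - num

num - num - num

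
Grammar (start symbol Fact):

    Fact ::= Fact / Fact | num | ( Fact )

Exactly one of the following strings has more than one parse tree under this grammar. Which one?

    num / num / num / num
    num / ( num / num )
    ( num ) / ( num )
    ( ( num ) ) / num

num / num / num / num: 5 trees
num / ( num / num ): 1 tree
( num ) / ( num ): 1 tree
( ( num ) ) / num: 1 tree

num / num / num / num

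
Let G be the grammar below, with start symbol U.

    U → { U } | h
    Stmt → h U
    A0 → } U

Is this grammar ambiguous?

Unambiguous

Only U is reachable from U; ignoring the rest: Each string is a nest of matched brackets around a single atom. An opening bracket forces the recursive rule; an atom forces the base rule.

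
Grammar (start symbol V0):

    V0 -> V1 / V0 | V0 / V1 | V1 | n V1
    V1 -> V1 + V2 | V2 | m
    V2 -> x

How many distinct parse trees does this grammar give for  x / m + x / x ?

Parse trees for x / m + x / x:
  [V0 [V1 [V2 x]] / [V0 [V1 [V1 m] + [V2 x]] / [V0 [V1 [V2 x]]]]]
  [V0 [V1 [V2 x]] / [V0 [V0 [V1 [V1 m] + [V2 x]]] / [V1 [V2 x]]]]
  [V0 [V0 [V1 [V2 x]] / [V0 [V1 [V1 m] + [V2 x]]]] / [V1 [V2 x]]]
  [V0 [V0 [V0 [V1 [V2 x]]] / [V1 [V1 m] + [V2 x]]] / [V1 [V2 x]]]

4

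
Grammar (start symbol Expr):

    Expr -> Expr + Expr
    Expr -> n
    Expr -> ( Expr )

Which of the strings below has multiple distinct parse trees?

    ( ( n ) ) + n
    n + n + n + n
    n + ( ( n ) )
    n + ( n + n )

n + n + n + n

( ( n ) ) + n: 1 tree
n + n + n + n: 5 trees
n + ( ( n ) ): 1 tree
n + ( n + n ): 1 tree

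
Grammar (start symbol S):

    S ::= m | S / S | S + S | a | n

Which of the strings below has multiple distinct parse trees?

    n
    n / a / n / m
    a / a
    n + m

n: 1 tree
n / a / n / m: 5 trees
a / a: 1 tree
n + m: 1 tree

n / a / n / m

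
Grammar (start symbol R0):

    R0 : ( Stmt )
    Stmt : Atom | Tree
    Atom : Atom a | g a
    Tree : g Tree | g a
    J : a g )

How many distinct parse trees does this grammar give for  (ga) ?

Parse trees for (ga):
  [R0 ( [Stmt [Atom g a]] )]
  [R0 ( [Stmt [Tree g a]] )]

2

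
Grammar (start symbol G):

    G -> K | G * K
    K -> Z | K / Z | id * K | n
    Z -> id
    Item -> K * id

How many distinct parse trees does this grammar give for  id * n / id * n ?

Parse trees for id * n / id * n:
  [G [G [K [K id * [K n]] / [Z id]]] * [K n]]
  [G [G [K id * [K [K n] / [Z id]]]] * [K n]]
  [G [G [G [K [Z id]]] * [K [K n] / [Z id]]] * [K n]]

3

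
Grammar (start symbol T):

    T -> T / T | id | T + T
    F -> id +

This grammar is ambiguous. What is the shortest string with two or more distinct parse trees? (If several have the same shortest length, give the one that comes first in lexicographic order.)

length 1: no string has ≥2 trees
length 3: no string has ≥2 trees
length 5: id + id + id has 2 parse trees

Two derivations of id + id + id:
  T ⇒ T + T ⇒ id + T ⇒ id + T + T ⇒ id + id + T ⇒ id + id + id
  T ⇒ T + T ⇒ T + T + T ⇒ id + T + T ⇒ id + id + T ⇒ id + id + id

id + id + id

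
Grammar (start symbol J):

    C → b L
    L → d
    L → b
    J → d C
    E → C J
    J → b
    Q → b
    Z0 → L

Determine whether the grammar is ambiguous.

Only J, C, L are reachable from J; ignoring the rest: Each reachable nonterminal has at most one production per leading terminal, and all productions are right-linear; the derivation is determined token-by-token.

Unambiguous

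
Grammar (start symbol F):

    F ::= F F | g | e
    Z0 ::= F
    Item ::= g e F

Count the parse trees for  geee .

5

Parse trees for geee:
  [F [F g] [F [F e] [F [F e] [F e]]]]
  [F [F g] [F [F [F e] [F e]] [F e]]]
  [F [F [F g] [F e]] [F [F e] [F e]]]
  [F [F [F g] [F [F e] [F e]]] [F e]]
  [F [F [F [F g] [F e]] [F e]] [F e]]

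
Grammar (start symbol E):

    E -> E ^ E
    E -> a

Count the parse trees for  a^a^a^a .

5

Parse trees for a^a^a^a:
  [E [E a] ^ [E [E a] ^ [E [E a] ^ [E a]]]]
  [E [E a] ^ [E [E [E a] ^ [E a]] ^ [E a]]]
  [E [E [E a] ^ [E a]] ^ [E [E a] ^ [E a]]]
  [E [E [E a] ^ [E [E a] ^ [E a]]] ^ [E a]]
  [E [E [E [E a] ^ [E a]] ^ [E a]] ^ [E a]]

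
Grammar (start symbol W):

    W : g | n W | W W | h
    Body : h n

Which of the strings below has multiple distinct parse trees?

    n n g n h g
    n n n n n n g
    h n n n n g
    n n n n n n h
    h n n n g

n n g n h g

n n g n h g: 12 trees
n n n n n n g: 1 tree
h n n n n g: 1 tree
n n n n n n h: 1 tree
h n n n g: 1 tree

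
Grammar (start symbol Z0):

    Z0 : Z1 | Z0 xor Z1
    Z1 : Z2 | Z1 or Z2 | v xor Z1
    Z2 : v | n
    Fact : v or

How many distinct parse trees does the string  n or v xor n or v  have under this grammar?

1

Parse trees for n or v xor n or v:
  [Z0 [Z0 [Z1 [Z1 [Z2 n]] or [Z2 v]]] xor [Z1 [Z1 [Z2 n]] or [Z2 v]]]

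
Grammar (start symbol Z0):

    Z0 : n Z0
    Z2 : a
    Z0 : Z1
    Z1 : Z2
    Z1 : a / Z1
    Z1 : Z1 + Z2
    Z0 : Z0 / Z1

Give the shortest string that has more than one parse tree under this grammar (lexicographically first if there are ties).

a / a

length 1: no string has ≥2 trees
length 2: no string has ≥2 trees
length 3: a / a has 2 parse trees

Two derivations of a / a:
  Z0 ⇒ Z1 ⇒ a / Z1 ⇒ a / Z2 ⇒ a / a
  Z0 ⇒ Z0 / Z1 ⇒ Z1 / Z1 ⇒ Z2 / Z1 ⇒ a / Z1 ⇒ a / Z2 ⇒ a / a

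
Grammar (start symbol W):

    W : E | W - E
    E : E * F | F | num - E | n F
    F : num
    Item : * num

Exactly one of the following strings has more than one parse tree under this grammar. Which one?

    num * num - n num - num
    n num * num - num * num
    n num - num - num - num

num * num - n num - num: 1 tree
n num * num - num * num: 1 tree
n num - num - num - num: 4 trees

n num - num - num - num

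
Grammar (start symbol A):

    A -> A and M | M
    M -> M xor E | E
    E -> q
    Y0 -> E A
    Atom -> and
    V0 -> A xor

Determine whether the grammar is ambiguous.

Only A, M, E are reachable from A; ignoring the rest: This is a standard precedence ladder (A over M over E), with each level left-recursive on its own operator ('and' at A, 'xor' at M). That structure is LR(1), hence unambiguous.

Unambiguous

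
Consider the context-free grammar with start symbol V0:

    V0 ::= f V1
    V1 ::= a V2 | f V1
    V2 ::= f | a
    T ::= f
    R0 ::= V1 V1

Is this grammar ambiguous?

Unambiguous

Only V0, V1, V2 are reachable from V0; ignoring the rest: Restricted to the reachable nonterminals, every rule has the form A → t or A → t B, and no two rules for the same A share a first terminal. The grammar encodes a DFA — one run per string.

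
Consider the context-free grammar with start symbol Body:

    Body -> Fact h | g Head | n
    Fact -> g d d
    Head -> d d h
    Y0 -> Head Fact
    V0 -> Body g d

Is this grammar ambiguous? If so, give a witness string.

Ambiguous

Witness: g d d h

Derivation 1: Body ⇒ Fact h ⇒ g d d h
Derivation 2: Body ⇒ g Head ⇒ g d d h

Two distinct leftmost derivations for the same string.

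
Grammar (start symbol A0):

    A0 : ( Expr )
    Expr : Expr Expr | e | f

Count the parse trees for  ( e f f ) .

2

Parse trees for ( e f f ):
  [A0 ( [Expr [Expr e] [Expr [Expr f] [Expr f]]] )]
  [A0 ( [Expr [Expr [Expr e] [Expr f]] [Expr f]] )]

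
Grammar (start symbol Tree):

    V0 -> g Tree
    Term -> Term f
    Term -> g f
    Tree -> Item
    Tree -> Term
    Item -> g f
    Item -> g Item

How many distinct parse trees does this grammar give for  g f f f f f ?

Parse trees for g f f f f f:
  [Tree [Term [Term [Term [Term [Term g f] f] f] f] f]]

1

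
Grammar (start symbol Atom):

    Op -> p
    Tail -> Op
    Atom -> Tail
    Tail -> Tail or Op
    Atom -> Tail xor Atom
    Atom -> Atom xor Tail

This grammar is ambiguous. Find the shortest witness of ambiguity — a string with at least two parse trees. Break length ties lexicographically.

length 1: no string has ≥2 trees
length 3: p xor p has 2 parse trees

Two derivations of p xor p:
  Atom ⇒ Tail xor Atom ⇒ Op xor Atom ⇒ p xor Atom ⇒ p xor Tail ⇒ p xor Op ⇒ p xor p
  Atom ⇒ Atom xor Tail ⇒ Tail xor Tail ⇒ Op xor Tail ⇒ p xor Tail ⇒ p xor Op ⇒ p xor p

p xor p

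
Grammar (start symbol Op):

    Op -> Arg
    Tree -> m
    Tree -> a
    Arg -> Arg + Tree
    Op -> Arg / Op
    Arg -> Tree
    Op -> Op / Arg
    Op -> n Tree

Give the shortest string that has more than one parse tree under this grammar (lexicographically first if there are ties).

a / a

length 1: no string has ≥2 trees
length 2: no string has ≥2 trees
length 3: a / a has 2 parse trees

Two derivations of a / a:
  Op ⇒ Arg / Op ⇒ Tree / Op ⇒ a / Op ⇒ a / Arg ⇒ a / Tree ⇒ a / a
  Op ⇒ Op / Arg ⇒ Arg / Arg ⇒ Tree / Arg ⇒ a / Arg ⇒ a / Tree ⇒ a / a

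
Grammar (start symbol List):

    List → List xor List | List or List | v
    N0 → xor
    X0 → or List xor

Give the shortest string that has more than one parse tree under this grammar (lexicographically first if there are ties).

length 1: no string has ≥2 trees
length 3: no string has ≥2 trees
length 5: v or v or v has 2 parse trees

Two derivations of v or v or v:
  List ⇒ List or List ⇒ List or List or List ⇒ v or List or List ⇒ v or v or List ⇒ v or v or v
  List ⇒ List or List ⇒ v or List ⇒ v or List or List ⇒ v or v or List ⇒ v or v or v

v or v or v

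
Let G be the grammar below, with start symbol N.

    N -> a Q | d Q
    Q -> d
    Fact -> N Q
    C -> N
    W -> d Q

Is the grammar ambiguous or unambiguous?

Only N, Q are reachable from N; ignoring the rest: Restricted to the reachable nonterminals, every rule has the form A → t or A → t B, and no two rules for the same A share a first terminal. The grammar encodes a DFA — one run per string.

Unambiguous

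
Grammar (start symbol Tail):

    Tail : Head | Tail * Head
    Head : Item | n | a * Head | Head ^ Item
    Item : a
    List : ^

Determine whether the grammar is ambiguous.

Witness: a * a

Derivation 1: Tail ⇒ Head ⇒ a * Head ⇒ a * Item ⇒ a * a
Derivation 2: Tail ⇒ Tail * Head ⇒ Head * Head ⇒ Item * Head ⇒ a * Head ⇒ a * Item ⇒ a * a

Two distinct leftmost derivations for the same string.

Ambiguous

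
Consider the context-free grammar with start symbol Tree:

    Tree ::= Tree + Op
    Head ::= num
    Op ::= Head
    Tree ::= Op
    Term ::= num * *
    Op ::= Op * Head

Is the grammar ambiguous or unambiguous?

Unambiguous

Only Tree, Op, Head are reachable from Tree; ignoring the rest: Tree → Tree + Op | Op  ;  Op → Op * Head | Head  — a left-associative chain with Head at the bottom. Each string factors uniquely by precedence.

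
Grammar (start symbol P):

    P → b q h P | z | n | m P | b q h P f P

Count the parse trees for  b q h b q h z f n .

2

Parse trees for b q h b q h z f n:
  [P b q h [P b q h [P z] f [P n]]]
  [P b q h [P b q h [P z]] f [P n]]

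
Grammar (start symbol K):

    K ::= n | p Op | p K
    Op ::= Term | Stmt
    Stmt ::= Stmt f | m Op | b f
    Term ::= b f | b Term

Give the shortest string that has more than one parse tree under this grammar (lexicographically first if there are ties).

p b f

length 1: no string has ≥2 trees
length 2: no string has ≥2 trees
length 3: p b f has 2 parse trees

Two derivations of p b f:
  K ⇒ p Op ⇒ p Term ⇒ p b f
  K ⇒ p Op ⇒ p Stmt ⇒ p b f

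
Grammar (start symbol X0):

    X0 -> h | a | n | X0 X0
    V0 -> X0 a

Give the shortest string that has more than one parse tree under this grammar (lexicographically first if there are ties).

length 1: no string has ≥2 trees
length 2: no string has ≥2 trees
length 3: a a a has 2 parse trees

Two derivations of a a a:
  X0 ⇒ X0 X0 ⇒ a X0 ⇒ a X0 X0 ⇒ a a X0 ⇒ a a a
  X0 ⇒ X0 X0 ⇒ X0 X0 X0 ⇒ a X0 X0 ⇒ a a X0 ⇒ a a a

a a a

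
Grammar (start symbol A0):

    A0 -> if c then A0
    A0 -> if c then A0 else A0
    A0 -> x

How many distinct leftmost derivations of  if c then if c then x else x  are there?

Parse trees for if c then if c then x else x:
  [A0 if c then [A0 if c then [A0 x] else [A0 x]]]
  [A0 if c then [A0 if c then [A0 x]] else [A0 x]]

2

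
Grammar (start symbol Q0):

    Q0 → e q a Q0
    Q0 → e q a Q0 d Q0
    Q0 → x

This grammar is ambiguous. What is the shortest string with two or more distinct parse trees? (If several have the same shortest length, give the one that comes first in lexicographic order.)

e q a e q a x d x

length 1: no string has ≥2 trees
length 4: no string has ≥2 trees
length 6: no string has ≥2 trees
length 7: no string has ≥2 trees
length 9: e q a e q a x d x has 2 parse trees

Two derivations of e q a e q a x d x:
  Q0 ⇒ e q a Q0 ⇒ e q a e q a Q0 d Q0 ⇒ e q a e q a x d Q0 ⇒ e q a e q a x d x
  Q0 ⇒ e q a Q0 d Q0 ⇒ e q a e q a Q0 d Q0 ⇒ e q a e q a x d Q0 ⇒ e q a e q a x d x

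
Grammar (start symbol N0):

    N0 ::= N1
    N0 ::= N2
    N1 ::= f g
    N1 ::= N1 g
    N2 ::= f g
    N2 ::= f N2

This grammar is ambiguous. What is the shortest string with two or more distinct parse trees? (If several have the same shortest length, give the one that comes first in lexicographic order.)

f g

length 2: f g has 2 parse trees

Two derivations of f g:
  N0 ⇒ N1 ⇒ f g
  N0 ⇒ N2 ⇒ f g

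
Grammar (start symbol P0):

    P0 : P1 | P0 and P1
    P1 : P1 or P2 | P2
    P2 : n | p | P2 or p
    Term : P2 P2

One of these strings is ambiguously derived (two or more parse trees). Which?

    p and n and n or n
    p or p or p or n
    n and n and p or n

p and n and n or n: 1 tree
p or p or p or n: 4 trees
n and n and p or n: 1 tree

p or p or p or n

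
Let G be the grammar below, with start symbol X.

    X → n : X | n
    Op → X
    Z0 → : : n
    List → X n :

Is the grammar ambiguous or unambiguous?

Unambiguous

(Op, Z0, List are unreachable from X, so their rules don't affect L(X).) Right-recursive list with a separator: after each atom, whether the separator follows determines the rule. One parse per string.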